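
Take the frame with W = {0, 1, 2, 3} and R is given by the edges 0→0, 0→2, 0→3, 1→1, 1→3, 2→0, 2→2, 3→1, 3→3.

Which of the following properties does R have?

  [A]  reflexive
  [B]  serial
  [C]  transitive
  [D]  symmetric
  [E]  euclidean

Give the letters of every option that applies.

(A) reflexive: each world relates to itself.
(B) serial: every world has an R-successor.
(C) not transitive: 0 R 3 and 3 R 1 but not 0 R 1.
(D) not symmetric: 0 R 3 but not 3 R 0.
(E) not euclidean: 0 R 2 and 0 R 3 but not 2 R 3.

A, B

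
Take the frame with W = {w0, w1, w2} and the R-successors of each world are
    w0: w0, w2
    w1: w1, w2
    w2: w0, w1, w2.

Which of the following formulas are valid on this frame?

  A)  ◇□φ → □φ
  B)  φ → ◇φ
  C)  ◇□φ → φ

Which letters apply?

B, C

R is reflexive: each world relates to itself.
R is symmetric: every R-edge is matched by its reverse.
R is not euclidean: w2 R w0 and w2 R w1 but not w0 R w1.
(A) ◇□φ → □φ is the dual of axiom 5, which corresponds to the euclidean property. R is not euclidean — not valid.
(B) φ → ◇φ is the dual of axiom T, which corresponds to reflexivity. R is reflexive — valid.
(C) ◇□φ → φ is the dual of axiom B, which corresponds to symmetry. R is symmetric — valid.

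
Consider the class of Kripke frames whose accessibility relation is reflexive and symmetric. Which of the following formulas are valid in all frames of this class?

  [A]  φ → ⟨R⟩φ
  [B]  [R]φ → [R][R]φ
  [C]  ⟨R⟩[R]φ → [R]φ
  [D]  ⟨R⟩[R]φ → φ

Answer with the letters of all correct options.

Reflexive relations are serial.
(A) φ → ⟨R⟩φ is the dual of axiom T, which corresponds to reflexivity. Every such R is reflexive — valid.
(B) [R]φ → [R][R]φ is axiom 4; it is valid on a frame exactly when R is transitive. Such an R need not be transitive, so not valid.
(C) ⟨R⟩[R]φ → [R]φ (the dual of axiom 5) characterises the euclidean frames. Such an R need not be euclidean — not valid.
(D) ⟨R⟩[R]φ → φ is the dual of axiom B, which corresponds to symmetry. Every such R is symmetric — valid.

A, D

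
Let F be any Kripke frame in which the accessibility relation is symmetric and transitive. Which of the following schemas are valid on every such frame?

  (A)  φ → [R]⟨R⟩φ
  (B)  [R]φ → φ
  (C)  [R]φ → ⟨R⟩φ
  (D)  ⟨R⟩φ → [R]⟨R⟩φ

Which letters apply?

A symmetric transitive relation is euclidean (uRv and uRw give vRu by symmetry, then vRw by transitivity).
(A) φ → [R]⟨R⟩φ is axiom B, which corresponds to symmetry. Every such R is symmetric — valid.
(B) [R]φ → φ is axiom T; it is valid on a frame exactly when R is reflexive. Such an R need not be reflexive, so not valid.
(C) axiom D: valid iff R is serial. Such an R need not be serial — not valid.
(D) ⟨R⟩φ → [R]⟨R⟩φ (axiom 5) characterises the euclidean frames. Every such R is euclidean — valid.

A, D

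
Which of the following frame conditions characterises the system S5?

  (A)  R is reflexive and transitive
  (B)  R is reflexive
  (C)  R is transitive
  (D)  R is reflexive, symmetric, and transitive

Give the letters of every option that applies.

D

(A) this class determines S4, not S5.
(B) this class determines T (= KT), not S5.
(C) this class determines K4, not S5.
(D) S5 is sound and complete for exactly this class.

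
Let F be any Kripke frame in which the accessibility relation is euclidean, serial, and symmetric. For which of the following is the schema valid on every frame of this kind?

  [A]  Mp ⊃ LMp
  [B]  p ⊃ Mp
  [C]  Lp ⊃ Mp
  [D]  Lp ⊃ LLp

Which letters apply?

Serial, symmetric and euclidean together give transitive (from symmetry + euclidean) and then reflexive; the relation is an equivalence.
(A) Mp ⊃ LMp is axiom 5; it is valid on a frame exactly when R is euclidean. Every such R is euclidean, so valid.
(B) p ⊃ Mp is the dual of axiom T, which corresponds to reflexivity. Every such R is reflexive — valid.
(C) axiom D: valid iff R is serial. Every such R is serial — valid.
(D) Lp ⊃ LLp is axiom 4, which corresponds to transitivity. Every such R is transitive — valid.

A, B, C, D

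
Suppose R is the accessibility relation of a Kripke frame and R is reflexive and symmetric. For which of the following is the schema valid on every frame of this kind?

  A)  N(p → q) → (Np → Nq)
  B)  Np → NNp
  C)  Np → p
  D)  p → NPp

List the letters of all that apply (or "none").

Reflexive relations are serial.
(A) N(p → q) → (Np → Nq) is the K axiom; it holds on all frames — valid.
(B) axiom 4: valid iff R is transitive. Such an R need not be transitive — not valid.
(C) Np → p is axiom T, which corresponds to reflexivity. Every such R is reflexive — valid.
(D) p → NPp (axiom B) characterises the symmetric frames. Every such R is symmetric — valid.

A, C, D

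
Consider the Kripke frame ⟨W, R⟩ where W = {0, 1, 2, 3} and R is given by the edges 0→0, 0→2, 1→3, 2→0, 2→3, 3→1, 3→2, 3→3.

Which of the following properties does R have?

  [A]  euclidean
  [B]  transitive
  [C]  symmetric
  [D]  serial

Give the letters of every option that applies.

C, D

(A) not euclidean: 2 R 0 and 2 R 3 but not 0 R 3.
(B) not transitive: 0 R 2 and 2 R 3 but not 0 R 3.
(C) symmetric: every R-edge is matched by its reverse.
(D) serial: every world has an R-successor.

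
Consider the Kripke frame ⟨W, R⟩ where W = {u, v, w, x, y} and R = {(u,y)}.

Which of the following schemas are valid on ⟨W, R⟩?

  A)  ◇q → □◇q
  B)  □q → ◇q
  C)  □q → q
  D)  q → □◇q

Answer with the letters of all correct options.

R is not reflexive: not u R u.
R is not symmetric: u R y but not y R u.
R is not euclidean: u R y and u R y but not y R y.
R is not serial: v has no R-successor.
(A) axiom 5: valid iff R is euclidean. R is not euclidean — not valid.
(B) □q → ◇q (axiom D) characterises the serial frames. R is not serial — not valid.
(C) □q → q (axiom T) characterises the reflexive frames. R is not reflexive — not valid.
(D) q → □◇q is axiom B; it is valid on a frame exactly when R is symmetric. R is not symmetric, so not valid.

none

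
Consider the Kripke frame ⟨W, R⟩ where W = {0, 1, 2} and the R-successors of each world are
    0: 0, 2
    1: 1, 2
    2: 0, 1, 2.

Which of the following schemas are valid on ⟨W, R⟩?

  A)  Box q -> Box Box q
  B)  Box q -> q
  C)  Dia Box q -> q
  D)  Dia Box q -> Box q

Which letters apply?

B, C

R is reflexive: each world relates to itself.
R is symmetric: every R-edge is matched by its reverse.
R is not transitive: 0 R 2 and 2 R 1 but not 0 R 1.
R is not euclidean: 2 R 0 and 2 R 1 but not 0 R 1.
(A) Box q -> Box Box q is axiom 4, which corresponds to transitivity. R is not transitive — not valid.
(B) Box q -> q is axiom T; it is valid on a frame exactly when R is reflexive. R is reflexive, so valid.
(C) Dia Box q -> q is the dual of axiom B, which corresponds to symmetry. R is symmetric — valid.
(D) Dia Box q -> Box q is the dual of axiom 5, which corresponds to the euclidean property. R is not euclidean — not valid.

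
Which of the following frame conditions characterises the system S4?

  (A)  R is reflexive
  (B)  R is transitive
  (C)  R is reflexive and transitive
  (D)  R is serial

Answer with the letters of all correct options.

(A) this class determines T (= KT), not S4.
(B) this class determines K4, not S4.
(C) S4 is sound and complete for exactly this class.
(D) this class determines D, not S4.

C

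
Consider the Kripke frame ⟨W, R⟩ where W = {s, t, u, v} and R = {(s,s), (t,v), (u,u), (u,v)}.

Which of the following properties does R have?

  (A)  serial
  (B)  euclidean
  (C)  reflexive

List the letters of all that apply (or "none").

none

(A) not serial: v has no R-successor.
(B) not euclidean: u R v and u R u but not v R u.
(C) not reflexive: not t R t.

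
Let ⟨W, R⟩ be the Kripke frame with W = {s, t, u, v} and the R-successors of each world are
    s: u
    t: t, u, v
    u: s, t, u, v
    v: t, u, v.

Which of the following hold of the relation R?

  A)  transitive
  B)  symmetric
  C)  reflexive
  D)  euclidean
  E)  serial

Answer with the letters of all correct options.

(A) not transitive: s R u and u R s but not s R s.
(B) symmetric: every R-edge is matched by its reverse.
(C) not reflexive: not s R s.
(D) not euclidean: u R s and u R t but not s R t.
(E) serial: every world has an R-successor.

B, E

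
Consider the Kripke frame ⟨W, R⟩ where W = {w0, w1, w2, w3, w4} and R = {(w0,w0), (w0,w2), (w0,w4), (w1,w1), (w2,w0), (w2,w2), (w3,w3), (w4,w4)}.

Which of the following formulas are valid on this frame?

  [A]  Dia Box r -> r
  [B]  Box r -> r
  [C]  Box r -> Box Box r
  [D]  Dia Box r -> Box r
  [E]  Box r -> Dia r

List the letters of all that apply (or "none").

B, E

R is reflexive: each world relates to itself.
R is not symmetric: w0 R w4 but not w4 R w0.
R is not transitive: w2 R w0 and w0 R w4 but not w2 R w4.
R is not euclidean: w0 R w2 and w0 R w4 but not w2 R w4.
R is serial: every world has an R-successor.
(A) the dual of axiom B: valid iff R is symmetric. R is not symmetric — not valid.
(B) axiom T: valid iff R is reflexive. R is reflexive — valid.
(C) axiom 4: valid iff R is transitive. R is not transitive — not valid.
(D) Dia Box r -> Box r is the dual of axiom 5, which corresponds to the euclidean property. R is not euclidean — not valid.
(E) Box r -> Dia r is axiom D; it is valid on a frame exactly when R is serial. R is serial, so valid.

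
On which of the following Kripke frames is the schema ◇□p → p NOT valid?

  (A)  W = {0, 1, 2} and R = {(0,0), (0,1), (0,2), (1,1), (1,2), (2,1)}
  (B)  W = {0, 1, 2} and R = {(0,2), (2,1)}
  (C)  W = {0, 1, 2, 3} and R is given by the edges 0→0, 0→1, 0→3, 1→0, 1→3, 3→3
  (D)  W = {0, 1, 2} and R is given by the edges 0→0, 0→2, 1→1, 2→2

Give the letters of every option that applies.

A, B, C, D

The schema ◇□p → p is the dual of axiom B; it is valid on a frame iff R is symmetric.
(A) R is not symmetric (0 R 1 but not 1 R 0), so the schema fails here.
(B) R is not symmetric (0 R 2 but not 2 R 0), so the schema fails here.
(C) R is not symmetric (0 R 3 but not 3 R 0), so the schema fails here.
(D) R is not symmetric (0 R 2 but not 2 R 0), so the schema fails here.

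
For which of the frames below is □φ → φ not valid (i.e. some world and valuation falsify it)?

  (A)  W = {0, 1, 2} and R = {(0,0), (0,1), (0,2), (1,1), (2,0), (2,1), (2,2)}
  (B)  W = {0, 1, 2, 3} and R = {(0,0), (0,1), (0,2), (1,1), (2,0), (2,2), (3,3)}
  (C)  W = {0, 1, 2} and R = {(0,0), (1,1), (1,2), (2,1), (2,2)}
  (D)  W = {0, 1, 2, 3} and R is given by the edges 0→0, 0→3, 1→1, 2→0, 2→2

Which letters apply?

D

The schema □φ → φ is axiom T; it is valid on a frame iff R is reflexive.
(A) R is reflexive (each world relates to itself), so the schema is valid here.
(B) R is reflexive (each world relates to itself), so the schema is valid here.
(C) R is reflexive (each world relates to itself), so the schema is valid here.
(D) R is not reflexive (not 3 R 3), so the schema fails here.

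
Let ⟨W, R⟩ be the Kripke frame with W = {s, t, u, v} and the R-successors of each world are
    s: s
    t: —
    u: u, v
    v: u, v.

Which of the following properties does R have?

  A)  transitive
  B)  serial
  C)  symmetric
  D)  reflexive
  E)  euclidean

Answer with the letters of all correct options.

(A) transitive: R is closed under composition.
(B) not serial: t has no R-successor.
(C) symmetric: every R-edge is matched by its reverse.
(D) not reflexive: not t R t.
(E) euclidean: any two R-successors of the same world are R-related.

A, C, E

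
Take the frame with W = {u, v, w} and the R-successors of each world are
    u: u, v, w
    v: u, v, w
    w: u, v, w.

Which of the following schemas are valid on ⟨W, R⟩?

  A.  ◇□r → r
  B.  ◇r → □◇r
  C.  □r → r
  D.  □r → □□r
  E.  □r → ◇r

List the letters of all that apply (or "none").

R is reflexive: each world relates to itself.
R is symmetric: every R-edge is matched by its reverse.
R is transitive: R is closed under composition.
R is euclidean: any two R-successors of the same world are R-related.
R is serial: every world has an R-successor.
(A) ◇□r → r is the dual of axiom B, which corresponds to symmetry. R is symmetric — valid.
(B) axiom 5: valid iff R is euclidean. R is euclidean — valid.
(C) □r → r (axiom T) characterises the reflexive frames. R is reflexive — valid.
(D) □r → □□r is axiom 4, which corresponds to transitivity. R is transitive — valid.
(E) □r → ◇r (axiom D) characterises the serial frames. R is serial — valid.

A, B, C, D, E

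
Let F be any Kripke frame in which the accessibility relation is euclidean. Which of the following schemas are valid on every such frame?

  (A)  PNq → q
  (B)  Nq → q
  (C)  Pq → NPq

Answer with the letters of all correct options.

(A) PNq → q is the dual of axiom B, which corresponds to symmetry. Such an R need not be symmetric — not valid.
(B) Nq → q is axiom T, which corresponds to reflexivity. Such an R need not be reflexive — not valid.
(C) Pq → NPq (axiom 5) characterises the euclidean frames. Every such R is euclidean — valid.

C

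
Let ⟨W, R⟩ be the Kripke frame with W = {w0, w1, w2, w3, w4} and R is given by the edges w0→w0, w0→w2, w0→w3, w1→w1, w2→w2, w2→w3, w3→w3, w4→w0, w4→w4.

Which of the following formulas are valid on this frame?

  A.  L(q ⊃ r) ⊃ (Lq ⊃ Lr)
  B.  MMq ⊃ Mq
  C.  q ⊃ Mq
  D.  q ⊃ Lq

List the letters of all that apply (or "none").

A, C

R is reflexive: each world relates to itself.
R is not transitive: w4 R w0 and w0 R w2 but not w4 R w2.
R is not a subset of the identity: w0 R w2 with w0 ≠ w2.
(A) L(q ⊃ r) ⊃ (Lq ⊃ Lr) is the K axiom; it holds on all frames — valid.
(B) MMq ⊃ Mq (the dual of axiom 4) characterises the transitive frames. R is not transitive — not valid.
(C) q ⊃ Mq (the dual of axiom T) characterises the reflexive frames. R is reflexive — valid.
(D) q ⊃ Lq is valid only on frames where every R-edge is a self-loop. Here R ⊄ identity — not valid.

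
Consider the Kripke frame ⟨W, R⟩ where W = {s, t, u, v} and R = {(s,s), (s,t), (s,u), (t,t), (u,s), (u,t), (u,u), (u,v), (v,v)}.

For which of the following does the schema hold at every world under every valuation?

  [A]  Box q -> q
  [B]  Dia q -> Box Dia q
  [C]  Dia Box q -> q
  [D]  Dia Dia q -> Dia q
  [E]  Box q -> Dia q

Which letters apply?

A, E

R is reflexive: each world relates to itself.
R is not symmetric: s R t but not t R s.
R is not transitive: s R u and u R v but not s R v.
R is not euclidean: s R t and s R s but not t R s.
R is serial: every world has an R-successor.
(A) Box q -> q is axiom T; it is valid on a frame exactly when R is reflexive. R is reflexive, so valid.
(B) Dia q -> Box Dia q is axiom 5, which corresponds to the euclidean property. R is not euclidean — not valid.
(C) Dia Box q -> q is the dual of axiom B; it is valid on a frame exactly when R is symmetric. R is not symmetric, so not valid.
(D) Dia Dia q -> Dia q (the dual of axiom 4) characterises the transitive frames. R is not transitive — not valid.
(E) axiom D: valid iff R is serial. R is serial — valid.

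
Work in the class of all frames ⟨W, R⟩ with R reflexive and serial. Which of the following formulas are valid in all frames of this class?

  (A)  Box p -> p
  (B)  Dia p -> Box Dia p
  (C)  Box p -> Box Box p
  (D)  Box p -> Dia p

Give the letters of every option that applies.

A, D

(A) Box p -> p is axiom T, which corresponds to reflexivity. Every such R is reflexive — valid.
(B) axiom 5: valid iff R is euclidean. Such an R need not be euclidean — not valid.
(C) Box p -> Box Box p (axiom 4) characterises the transitive frames. Such an R need not be transitive — not valid.
(D) axiom D: valid iff R is serial. Every such R is serial — valid.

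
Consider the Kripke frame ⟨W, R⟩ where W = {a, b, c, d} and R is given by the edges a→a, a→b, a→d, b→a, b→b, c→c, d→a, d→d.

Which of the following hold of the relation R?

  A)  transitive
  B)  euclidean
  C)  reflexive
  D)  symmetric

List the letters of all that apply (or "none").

(A) not transitive: b R a and a R d but not b R d.
(B) not euclidean: a R b and a R d but not b R d.
(C) reflexive: each world relates to itself.
(D) symmetric: every R-edge is matched by its reverse.

C, D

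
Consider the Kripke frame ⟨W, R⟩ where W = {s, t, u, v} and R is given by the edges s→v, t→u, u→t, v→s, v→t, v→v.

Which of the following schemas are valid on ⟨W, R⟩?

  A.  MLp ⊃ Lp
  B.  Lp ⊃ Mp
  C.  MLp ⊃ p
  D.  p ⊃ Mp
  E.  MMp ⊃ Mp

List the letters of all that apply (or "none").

R is not reflexive: not s R s.
R is not symmetric: v R t but not t R v.
R is not transitive: s R v and v R s but not s R s.
R is not euclidean: v R s and v R t but not s R t.
R is serial: every world has an R-successor.
(A) MLp ⊃ Lp is the dual of axiom 5, which corresponds to the euclidean property. R is not euclidean — not valid.
(B) Lp ⊃ Mp (axiom D) characterises the serial frames. R is serial — valid.
(C) MLp ⊃ p is the dual of axiom B, which corresponds to symmetry. R is not symmetric — not valid.
(D) p ⊃ Mp is the dual of axiom T; it is valid on a frame exactly when R is reflexive. R is not reflexive, so not valid.
(E) MMp ⊃ Mp is the dual of axiom 4, which corresponds to transitivity. R is not transitive — not valid.

B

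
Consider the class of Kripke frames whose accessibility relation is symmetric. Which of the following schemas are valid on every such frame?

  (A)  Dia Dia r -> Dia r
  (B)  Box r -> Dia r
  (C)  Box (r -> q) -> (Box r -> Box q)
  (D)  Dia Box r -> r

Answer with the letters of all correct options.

(A) Dia Dia r -> Dia r is the dual of axiom 4, which corresponds to transitivity. Such an R need not be transitive — not valid.
(B) axiom D: valid iff R is serial. Such an R need not be serial — not valid.
(C) Box (r -> q) -> (Box r -> Box q) is the K axiom; it holds on all frames — valid.
(D) Dia Box r -> r (the dual of axiom B) characterises the symmetric frames. Every such R is symmetric — valid.

C, D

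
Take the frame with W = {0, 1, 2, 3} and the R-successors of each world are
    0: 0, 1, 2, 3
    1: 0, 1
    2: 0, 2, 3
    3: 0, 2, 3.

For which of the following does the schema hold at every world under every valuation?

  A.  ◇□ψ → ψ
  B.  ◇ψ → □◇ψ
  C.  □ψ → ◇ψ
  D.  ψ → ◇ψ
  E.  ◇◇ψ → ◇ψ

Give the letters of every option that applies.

A, C, D

R is reflexive: each world relates to itself.
R is symmetric: every R-edge is matched by its reverse.
R is not transitive: 1 R 0 and 0 R 2 but not 1 R 2.
R is not euclidean: 0 R 1 and 0 R 2 but not 1 R 2.
R is serial: every world has an R-successor.
(A) ◇□ψ → ψ (the dual of axiom B) characterises the symmetric frames. R is symmetric — valid.
(B) axiom 5: valid iff R is euclidean. R is not euclidean — not valid.
(C) □ψ → ◇ψ is axiom D, which corresponds to seriality. R is serial — valid.
(D) ψ → ◇ψ is the dual of axiom T, which corresponds to reflexivity. R is reflexive — valid.
(E) ◇◇ψ → ◇ψ is the dual of axiom 4; it is valid on a frame exactly when R is transitive. R is not transitive, so not valid.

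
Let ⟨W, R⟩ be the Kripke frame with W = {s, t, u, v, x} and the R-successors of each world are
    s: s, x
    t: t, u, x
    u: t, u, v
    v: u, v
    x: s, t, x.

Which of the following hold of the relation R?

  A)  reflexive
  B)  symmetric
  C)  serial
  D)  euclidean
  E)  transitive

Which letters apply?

(A) reflexive: each world relates to itself.
(B) symmetric: every R-edge is matched by its reverse.
(C) serial: every world has an R-successor.
(D) not euclidean: t R u and t R x but not u R x.
(E) not transitive: s R x and x R t but not s R t.

A, B, C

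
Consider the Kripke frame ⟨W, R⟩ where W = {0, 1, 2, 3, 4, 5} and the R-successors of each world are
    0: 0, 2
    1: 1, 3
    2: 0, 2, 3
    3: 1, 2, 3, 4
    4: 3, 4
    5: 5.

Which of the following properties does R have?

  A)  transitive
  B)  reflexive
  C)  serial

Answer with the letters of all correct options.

B, C

(A) not transitive: 0 R 2 and 2 R 3 but not 0 R 3.
(B) reflexive: each world relates to itself.
(C) serial: every world has an R-successor.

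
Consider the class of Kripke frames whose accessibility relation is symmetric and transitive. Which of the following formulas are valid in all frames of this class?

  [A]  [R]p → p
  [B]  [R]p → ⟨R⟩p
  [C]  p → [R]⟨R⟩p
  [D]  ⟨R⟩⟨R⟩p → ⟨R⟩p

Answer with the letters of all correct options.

C, D

A symmetric transitive relation is euclidean (uRv and uRw give vRu by symmetry, then vRw by transitivity).
(A) axiom T: valid iff R is reflexive. Such an R need not be reflexive — not valid.
(B) [R]p → ⟨R⟩p (axiom D) characterises the serial frames. Such an R need not be serial — not valid.
(C) p → [R]⟨R⟩p (axiom B) characterises the symmetric frames. Every such R is symmetric — valid.
(D) ⟨R⟩⟨R⟩p → ⟨R⟩p is the dual of axiom 4, which corresponds to transitivity. Every such R is transitive — valid.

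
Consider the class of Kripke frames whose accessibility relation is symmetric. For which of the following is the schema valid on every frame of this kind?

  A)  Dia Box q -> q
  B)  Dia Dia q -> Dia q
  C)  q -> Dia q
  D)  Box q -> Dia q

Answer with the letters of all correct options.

(A) Dia Box q -> q (the dual of axiom B) characterises the symmetric frames. Every such R is symmetric — valid.
(B) Dia Dia q -> Dia q is the dual of axiom 4, which corresponds to transitivity. Such an R need not be transitive — not valid.
(C) q -> Dia q is the dual of axiom T; it is valid on a frame exactly when R is reflexive. Such an R need not be reflexive, so not valid.
(D) axiom D: valid iff R is serial. Such an R need not be serial — not valid.

A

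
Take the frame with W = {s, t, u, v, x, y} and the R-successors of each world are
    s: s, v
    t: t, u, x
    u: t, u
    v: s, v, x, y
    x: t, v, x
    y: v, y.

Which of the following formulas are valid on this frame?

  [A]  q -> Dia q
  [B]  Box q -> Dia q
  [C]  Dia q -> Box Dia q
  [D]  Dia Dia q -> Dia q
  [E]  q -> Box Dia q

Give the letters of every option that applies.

R is reflexive: each world relates to itself.
R is symmetric: every R-edge is matched by its reverse.
R is not transitive: s R v and v R x but not s R x.
R is not euclidean: t R u and t R x but not u R x.
R is serial: every world has an R-successor.
(A) q -> Dia q is the dual of axiom T, which corresponds to reflexivity. R is reflexive — valid.
(B) axiom D: valid iff R is serial. R is serial — valid.
(C) Dia q -> Box Dia q is axiom 5; it is valid on a frame exactly when R is euclidean. R is not euclidean, so not valid.
(D) Dia Dia q -> Dia q is the dual of axiom 4, which corresponds to transitivity. R is not transitive — not valid.
(E) axiom B: valid iff R is symmetric. R is symmetric — valid.

A, B, E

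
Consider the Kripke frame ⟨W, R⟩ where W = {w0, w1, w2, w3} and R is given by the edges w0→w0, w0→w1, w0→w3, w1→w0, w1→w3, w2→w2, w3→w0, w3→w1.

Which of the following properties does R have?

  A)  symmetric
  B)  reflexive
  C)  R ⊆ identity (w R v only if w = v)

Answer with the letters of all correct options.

A

(A) symmetric: every R-edge is matched by its reverse.
(B) not reflexive: not w1 R w1.
(C) not ⊆ identity: w0 R w1 with w0 ≠ w1.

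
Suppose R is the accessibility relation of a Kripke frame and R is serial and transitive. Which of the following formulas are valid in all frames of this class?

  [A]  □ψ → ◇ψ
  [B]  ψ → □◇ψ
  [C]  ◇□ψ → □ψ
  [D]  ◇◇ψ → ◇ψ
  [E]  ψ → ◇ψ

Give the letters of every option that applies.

A, D

(A) □ψ → ◇ψ is axiom D; it is valid on a frame exactly when R is serial. Every such R is serial, so valid.
(B) ψ → □◇ψ (axiom B) characterises the symmetric frames. Such an R need not be symmetric — not valid.
(C) the dual of axiom 5: valid iff R is euclidean. Such an R need not be euclidean — not valid.
(D) ◇◇ψ → ◇ψ is the dual of axiom 4, which corresponds to transitivity. Every such R is transitive — valid.
(E) ψ → ◇ψ is the dual of axiom T; it is valid on a frame exactly when R is reflexive. Such an R need not be reflexive, so not valid.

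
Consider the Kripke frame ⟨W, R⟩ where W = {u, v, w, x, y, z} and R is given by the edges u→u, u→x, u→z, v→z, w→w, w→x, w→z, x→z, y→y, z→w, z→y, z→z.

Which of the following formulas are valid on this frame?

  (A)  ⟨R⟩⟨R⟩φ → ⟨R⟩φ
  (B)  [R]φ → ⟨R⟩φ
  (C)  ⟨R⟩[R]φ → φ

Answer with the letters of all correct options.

B

R is not symmetric: u R x but not x R u.
R is not transitive: u R z and z R w but not u R w.
R is serial: every world has an R-successor.
(A) ⟨R⟩⟨R⟩φ → ⟨R⟩φ is the dual of axiom 4; it is valid on a frame exactly when R is transitive. R is not transitive, so not valid.
(B) axiom D: valid iff R is serial. R is serial — valid.
(C) ⟨R⟩[R]φ → φ is the dual of axiom B, which corresponds to symmetry. R is not symmetric — not valid.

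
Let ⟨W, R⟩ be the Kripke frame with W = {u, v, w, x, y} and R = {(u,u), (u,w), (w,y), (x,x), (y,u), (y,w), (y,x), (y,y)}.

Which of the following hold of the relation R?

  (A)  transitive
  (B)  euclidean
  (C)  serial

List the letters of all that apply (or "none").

none

(A) not transitive: u R w and w R y but not u R y.
(B) not euclidean: u R w and u R u but not w R u.
(C) not serial: v has no R-successor.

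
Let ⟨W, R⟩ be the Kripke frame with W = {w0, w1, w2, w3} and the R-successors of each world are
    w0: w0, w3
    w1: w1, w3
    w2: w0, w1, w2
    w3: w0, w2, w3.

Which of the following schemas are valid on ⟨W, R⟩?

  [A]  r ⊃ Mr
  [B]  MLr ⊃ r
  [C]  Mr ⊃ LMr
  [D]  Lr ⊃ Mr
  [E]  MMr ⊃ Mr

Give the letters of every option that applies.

R is reflexive: each world relates to itself.
R is not symmetric: w1 R w3 but not w3 R w1.
R is not transitive: w0 R w3 and w3 R w2 but not w0 R w2.
R is not euclidean: w1 R w3 and w1 R w1 but not w3 R w1.
R is serial: every world has an R-successor.
(A) r ⊃ Mr is the dual of axiom T; it is valid on a frame exactly when R is reflexive. R is reflexive, so valid.
(B) MLr ⊃ r is the dual of axiom B, which corresponds to symmetry. R is not symmetric — not valid.
(C) Mr ⊃ LMr (axiom 5) characterises the euclidean frames. R is not euclidean — not valid.
(D) axiom D: valid iff R is serial. R is serial — valid.
(E) the dual of axiom 4: valid iff R is transitive. R is not transitive — not valid.

A, D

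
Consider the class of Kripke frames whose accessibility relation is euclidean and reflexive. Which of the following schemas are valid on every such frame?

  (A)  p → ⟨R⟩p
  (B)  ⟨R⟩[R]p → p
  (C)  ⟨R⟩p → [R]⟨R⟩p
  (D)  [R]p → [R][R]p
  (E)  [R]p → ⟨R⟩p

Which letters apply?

A, B, C, D, E

A reflexive euclidean relation is also symmetric (from wRw and wRv the euclidean condition gives vRw) and hence transitive; it is an equivalence relation.
(A) p → ⟨R⟩p is the dual of axiom T, which corresponds to reflexivity. Every such R is reflexive — valid.
(B) ⟨R⟩[R]p → p is the dual of axiom B, which corresponds to symmetry. Every such R is symmetric — valid.
(C) ⟨R⟩p → [R]⟨R⟩p is axiom 5; it is valid on a frame exactly when R is euclidean. Every such R is euclidean, so valid.
(D) [R]p → [R][R]p is axiom 4; it is valid on a frame exactly when R is transitive. Every such R is transitive, so valid.
(E) [R]p → ⟨R⟩p is axiom D; it is valid on a frame exactly when R is serial. Every such R is serial, so valid.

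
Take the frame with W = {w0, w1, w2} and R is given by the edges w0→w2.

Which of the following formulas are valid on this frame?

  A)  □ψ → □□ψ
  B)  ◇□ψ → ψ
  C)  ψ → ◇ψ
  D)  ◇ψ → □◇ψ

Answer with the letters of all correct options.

R is not reflexive: not w0 R w0.
R is not symmetric: w0 R w2 but not w2 R w0.
R is transitive: R is closed under composition.
R is not euclidean: w0 R w2 and w0 R w2 but not w2 R w2.
(A) □ψ → □□ψ (axiom 4) characterises the transitive frames. R is transitive — valid.
(B) the dual of axiom B: valid iff R is symmetric. R is not symmetric — not valid.
(C) ψ → ◇ψ is the dual of axiom T, which corresponds to reflexivity. R is not reflexive — not valid.
(D) ◇ψ → □◇ψ is axiom 5; it is valid on a frame exactly when R is euclidean. R is not euclidean, so not valid.

A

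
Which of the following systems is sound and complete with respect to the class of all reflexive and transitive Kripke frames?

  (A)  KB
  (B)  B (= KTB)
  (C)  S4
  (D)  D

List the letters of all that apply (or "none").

C

(A) KB is determined by the class of symmetric frames.
(B) B (= KTB) is determined by the class of reflexive and symmetric frames.
(C) S4 is determined by exactly this class.
(D) D is determined by the class of serial frames.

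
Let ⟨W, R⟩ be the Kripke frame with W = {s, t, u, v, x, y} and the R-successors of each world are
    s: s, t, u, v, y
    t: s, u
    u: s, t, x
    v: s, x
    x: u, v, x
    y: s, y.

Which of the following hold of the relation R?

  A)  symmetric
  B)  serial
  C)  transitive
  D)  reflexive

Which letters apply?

A, B

(A) symmetric: every R-edge is matched by its reverse.
(B) serial: every world has an R-successor.
(C) not transitive: s R u and u R x but not s R x.
(D) not reflexive: not t R t.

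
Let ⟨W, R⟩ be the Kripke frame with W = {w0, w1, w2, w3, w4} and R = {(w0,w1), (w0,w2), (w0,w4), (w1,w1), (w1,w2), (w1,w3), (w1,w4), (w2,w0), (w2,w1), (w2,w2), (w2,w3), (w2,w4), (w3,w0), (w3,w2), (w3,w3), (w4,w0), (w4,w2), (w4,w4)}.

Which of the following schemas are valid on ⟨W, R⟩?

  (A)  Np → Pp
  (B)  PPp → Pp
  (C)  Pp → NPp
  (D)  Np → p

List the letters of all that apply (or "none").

R is not reflexive: not w0 R w0.
R is not transitive: w0 R w1 and w1 R w3 but not w0 R w3.
R is not euclidean: w0 R w4 and w0 R w1 but not w4 R w1.
R is serial: every world has an R-successor.
(A) axiom D: valid iff R is serial. R is serial — valid.
(B) PPp → Pp is the dual of axiom 4; it is valid on a frame exactly when R is transitive. R is not transitive, so not valid.
(C) Pp → NPp is axiom 5; it is valid on a frame exactly when R is euclidean. R is not euclidean, so not valid.
(D) Np → p (axiom T) characterises the reflexive frames. R is not reflexive — not valid.

A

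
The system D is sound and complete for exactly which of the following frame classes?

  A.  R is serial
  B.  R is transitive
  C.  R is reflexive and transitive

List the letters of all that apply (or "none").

A

(A) D is sound and complete for exactly this class.
(B) this class determines K4, not D.
(C) this class determines S4, not D.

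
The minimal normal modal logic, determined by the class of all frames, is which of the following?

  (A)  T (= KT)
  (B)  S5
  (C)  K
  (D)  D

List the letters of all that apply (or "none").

C

(A) T (= KT) is determined by the class of reflexive frames.
(B) S5 is determined by the class of reflexive, symmetric, and transitive frames.
(C) K is determined by exactly this class.
(D) D is determined by the class of serial frames.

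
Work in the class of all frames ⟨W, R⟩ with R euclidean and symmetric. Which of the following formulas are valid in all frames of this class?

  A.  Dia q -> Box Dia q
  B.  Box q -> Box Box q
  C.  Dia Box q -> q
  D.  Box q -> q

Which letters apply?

A, B, C

A symmetric euclidean relation is transitive (uRv and vRw give vRu by symmetry, then uRw by the euclidean condition, applied at v).
(A) Dia q -> Box Dia q is axiom 5; it is valid on a frame exactly when R is euclidean. Every such R is euclidean, so valid.
(B) Box q -> Box Box q (axiom 4) characterises the transitive frames. Every such R is transitive — valid.
(C) Dia Box q -> q is the dual of axiom B, which corresponds to symmetry. Every such R is symmetric — valid.
(D) Box q -> q is axiom T, which corresponds to reflexivity. Such an R need not be reflexive — not valid.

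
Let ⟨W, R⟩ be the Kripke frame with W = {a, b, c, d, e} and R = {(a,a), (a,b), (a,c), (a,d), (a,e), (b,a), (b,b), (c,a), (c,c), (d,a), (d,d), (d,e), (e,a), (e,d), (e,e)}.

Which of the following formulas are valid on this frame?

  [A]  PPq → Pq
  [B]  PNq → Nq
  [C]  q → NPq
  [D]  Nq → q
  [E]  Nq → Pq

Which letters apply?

C, D, E

R is reflexive: each world relates to itself.
R is symmetric: every R-edge is matched by its reverse.
R is not transitive: b R a and a R c but not b R c.
R is not euclidean: a R b and a R c but not b R c.
R is serial: every world has an R-successor.
(A) PPq → Pq is the dual of axiom 4, which corresponds to transitivity. R is not transitive — not valid.
(B) the dual of axiom 5: valid iff R is euclidean. R is not euclidean — not valid.
(C) q → NPq (axiom B) characterises the symmetric frames. R is symmetric — valid.
(D) axiom T: valid iff R is reflexive. R is reflexive — valid.
(E) Nq → Pq is axiom D, which corresponds to seriality. R is serial — valid.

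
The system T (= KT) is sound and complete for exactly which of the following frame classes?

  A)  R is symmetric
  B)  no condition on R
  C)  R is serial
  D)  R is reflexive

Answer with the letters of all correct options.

D

(A) this class determines KB, not T (= KT).
(B) this class determines K, not T (= KT).
(C) this class determines D, not T (= KT).
(D) T (= KT) is sound and complete for exactly this class.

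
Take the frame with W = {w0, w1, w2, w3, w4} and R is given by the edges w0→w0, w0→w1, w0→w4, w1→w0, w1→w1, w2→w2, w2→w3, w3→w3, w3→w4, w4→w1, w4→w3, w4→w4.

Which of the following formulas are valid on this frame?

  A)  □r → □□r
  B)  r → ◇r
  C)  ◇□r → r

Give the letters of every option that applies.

B

R is reflexive: each world relates to itself.
R is not symmetric: w0 R w4 but not w4 R w0.
R is not transitive: w0 R w4 and w4 R w3 but not w0 R w3.
(A) □r → □□r (axiom 4) characterises the transitive frames. R is not transitive — not valid.
(B) the dual of axiom T: valid iff R is reflexive. R is reflexive — valid.
(C) ◇□r → r is the dual of axiom B, which corresponds to symmetry. R is not symmetric — not valid.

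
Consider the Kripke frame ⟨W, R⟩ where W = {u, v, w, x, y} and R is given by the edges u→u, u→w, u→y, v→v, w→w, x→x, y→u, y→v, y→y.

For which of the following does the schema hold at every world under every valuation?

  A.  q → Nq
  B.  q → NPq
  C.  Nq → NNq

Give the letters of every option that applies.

none

R is not symmetric: u R w but not w R u.
R is not transitive: u R y and y R v but not u R v.
R is not a subset of the identity: u R w with u ≠ w.
(A) q → Nq is valid only on frames where every R-edge is a self-loop. Here R ⊄ identity — not valid.
(B) q → NPq (axiom B) characterises the symmetric frames. R is not symmetric — not valid.
(C) Nq → NNq (axiom 4) characterises the transitive frames. R is not transitive — not valid.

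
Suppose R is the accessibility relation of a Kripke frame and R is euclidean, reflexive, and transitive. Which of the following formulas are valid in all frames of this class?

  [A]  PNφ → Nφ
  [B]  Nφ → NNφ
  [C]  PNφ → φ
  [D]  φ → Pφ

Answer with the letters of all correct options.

A, B, C, D

A relation that is euclidean, reflexive, and transitive is also serial and symmetric.
(A) PNφ → Nφ is the dual of axiom 5, which corresponds to the euclidean property. Every such R is euclidean — valid.
(B) axiom 4: valid iff R is transitive. Every such R is transitive — valid.
(C) the dual of axiom B: valid iff R is symmetric. Every such R is symmetric — valid.
(D) the dual of axiom T: valid iff R is reflexive. Every such R is reflexive — valid.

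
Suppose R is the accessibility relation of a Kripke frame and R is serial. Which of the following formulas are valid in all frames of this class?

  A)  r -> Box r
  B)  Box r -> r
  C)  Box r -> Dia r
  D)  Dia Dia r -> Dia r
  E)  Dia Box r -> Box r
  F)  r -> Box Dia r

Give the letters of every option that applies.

C

(A) r -> Box r (equivalent to ◇p→p) corresponds to R being a subset of the identity. Such an R need not be a subset of the identity, so not valid.
(B) Box r -> r (axiom T) characterises the reflexive frames. Such an R need not be reflexive — not valid.
(C) Box r -> Dia r (axiom D) characterises the serial frames. Every such R is serial — valid.
(D) Dia Dia r -> Dia r (the dual of axiom 4) characterises the transitive frames. Such an R need not be transitive — not valid.
(E) Dia Box r -> Box r (the dual of axiom 5) characterises the euclidean frames. Such an R need not be euclidean — not valid.
(F) r -> Box Dia r is axiom B; it is valid on a frame exactly when R is symmetric. Such an R need not be symmetric, so not valid.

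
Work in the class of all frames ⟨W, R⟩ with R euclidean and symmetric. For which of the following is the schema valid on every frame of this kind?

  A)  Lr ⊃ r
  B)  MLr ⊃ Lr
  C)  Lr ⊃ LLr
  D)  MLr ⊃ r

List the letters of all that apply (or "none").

A symmetric euclidean relation is transitive (uRv and vRw give vRu by symmetry, then uRw by the euclidean condition, applied at v).
(A) axiom T: valid iff R is reflexive. Such an R need not be reflexive — not valid.
(B) MLr ⊃ Lr (the dual of axiom 5) characterises the euclidean frames. Every such R is euclidean — valid.
(C) Lr ⊃ LLr is axiom 4, which corresponds to transitivity. Every such R is transitive — valid.
(D) the dual of axiom B: valid iff R is symmetric. Every such R is symmetric — valid.

B, C, D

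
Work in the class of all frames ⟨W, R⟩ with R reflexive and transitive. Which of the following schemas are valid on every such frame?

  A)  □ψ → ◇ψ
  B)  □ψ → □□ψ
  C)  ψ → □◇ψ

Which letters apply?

A, B

Reflexive relations are serial.
(A) axiom D: valid iff R is serial. Every such R is serial — valid.
(B) □ψ → □□ψ is axiom 4, which corresponds to transitivity. Every such R is transitive — valid.
(C) axiom B: valid iff R is symmetric. Such an R need not be symmetric — not valid.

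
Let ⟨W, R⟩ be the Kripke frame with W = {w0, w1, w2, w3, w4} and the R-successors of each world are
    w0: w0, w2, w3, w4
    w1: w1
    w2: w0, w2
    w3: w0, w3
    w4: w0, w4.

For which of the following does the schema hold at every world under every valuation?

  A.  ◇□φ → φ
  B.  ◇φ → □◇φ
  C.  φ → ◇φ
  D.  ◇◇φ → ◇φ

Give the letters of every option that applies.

R is reflexive: each world relates to itself.
R is symmetric: every R-edge is matched by its reverse.
R is not transitive: w2 R w0 and w0 R w3 but not w2 R w3.
R is not euclidean: w0 R w2 and w0 R w3 but not w2 R w3.
(A) ◇□φ → φ is the dual of axiom B; it is valid on a frame exactly when R is symmetric. R is symmetric, so valid.
(B) axiom 5: valid iff R is euclidean. R is not euclidean — not valid.
(C) φ → ◇φ is the dual of axiom T; it is valid on a frame exactly when R is reflexive. R is reflexive, so valid.
(D) the dual of axiom 4: valid iff R is transitive. R is not transitive — not valid.

A, C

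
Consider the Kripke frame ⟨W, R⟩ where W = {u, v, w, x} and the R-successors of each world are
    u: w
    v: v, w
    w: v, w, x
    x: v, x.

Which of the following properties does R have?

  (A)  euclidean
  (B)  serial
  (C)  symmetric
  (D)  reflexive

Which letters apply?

(A) not euclidean: w R v and w R x but not v R x.
(B) serial: every world has an R-successor.
(C) not symmetric: u R w but not w R u.
(D) not reflexive: not u R u.

B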